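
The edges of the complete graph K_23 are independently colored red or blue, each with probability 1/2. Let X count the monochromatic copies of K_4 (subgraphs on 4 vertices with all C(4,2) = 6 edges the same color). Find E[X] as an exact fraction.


Let X = Σ_S X_S over the C(23, 4) = 8855 subsets S of size 4, where X_S = 1 if the K_4 on S is monochromatic.
For a fixed S, the K_4 on S has C(4, 2) = 6 edges. P[all 6 edges red] = (1/2)^6, and likewise for blue, so P[monochromatic] = 2·(1/2)^6 = 2^{1 − 6} = 1/32.
By linearity: E[X] = C(23, 4) · 2^{1 − 6} = 8855 · 1/32 = 8855/32.
Numerically: E[X] ≈ 276.719.

E[X] = C(23,4)·2^(1−C(4,2)) = 8855/32 ≈ 276.719.


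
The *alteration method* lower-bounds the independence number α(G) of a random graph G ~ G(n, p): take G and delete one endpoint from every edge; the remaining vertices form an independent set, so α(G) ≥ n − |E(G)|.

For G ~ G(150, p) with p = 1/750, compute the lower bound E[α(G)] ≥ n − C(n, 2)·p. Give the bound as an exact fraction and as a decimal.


E[|E(G)|] = C(150, 2)·p = 11175 · (1/750) = 149/10.
E[α(G)] ≥ n − E[|E(G)|] = 150 − 149/10 = 1351/10.
Numerically: ≈ 135.10000.
(This is only a lower bound; the true E[α(G)] may be larger.)

E[α(G)] ≥ 1351/10 ≈ 135.10000.


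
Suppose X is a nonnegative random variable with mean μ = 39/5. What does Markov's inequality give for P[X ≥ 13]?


μ = E[X] = 39/5, a = 13.
Markov: P[X ≥ 13] ≤ μ/a = (39/5)/13 = 3/5.
Numerically: ≈ 0.60000.
(Since a = 13 > μ = 7.80000, the bound 3/5 is < 1 and informative.)

P[X ≥ 13] ≤ 3/5 ≈ 0.60000.


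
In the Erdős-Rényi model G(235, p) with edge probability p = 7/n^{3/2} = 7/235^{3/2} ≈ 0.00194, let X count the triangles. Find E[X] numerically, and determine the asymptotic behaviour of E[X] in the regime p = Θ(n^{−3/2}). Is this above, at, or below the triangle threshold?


Number of potential triangles: C(235, 3) = 2135445.
Each occurs with probability p³ ≈ (0.00194)³ ≈ 7.33650e-09.
By linearity: E[X] = C(235, 3)·p³ ≈ 2135445 · 7.33650e-09 ≈ 0.016.
Since α = 3/2 > 1, p = c/n^{3/2} = o(1/n) is below the triangle threshold p ~ 1/n. Asymptotically E[X] ~ (c³/6)·n^{3(1−α)} = (7³/6)·n^{-1.5} → 0, so by Markov's inequality G has no triangles w.h.p.

E[X] ≈ 0.016; in regime p = Θ(1/n^{3/2}) E[X] tends to 0 (below the triangle threshold p ~ 1/n).


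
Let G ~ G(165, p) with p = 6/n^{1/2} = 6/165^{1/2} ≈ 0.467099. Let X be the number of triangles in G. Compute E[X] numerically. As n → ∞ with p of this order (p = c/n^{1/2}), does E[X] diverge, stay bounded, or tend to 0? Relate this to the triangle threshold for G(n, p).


Number of potential triangles: C(165, 3) = 735130.
Each occurs with probability p³ ≈ (0.467099)³ ≈ 1.01912589e-01.
By linearity: E[X] = C(165, 3)·p³ ≈ 735130 · 1.01912589e-01 ≈ 74919.001591.
Since α = 1/2 < 1, p = c/n^{1/2} ≫ 1/n is above the triangle threshold p ~ 1/n. Asymptotically E[X] ~ (c³/6)·n^{3(1−α)} = (6³/6)·n^{1.5} → ∞; triangles are abundant w.h.p.

E[X] ≈ 74919.001591; in regime p = Θ(1/n^{1/2}) E[X] diverges (above the triangle threshold p ~ 1/n).


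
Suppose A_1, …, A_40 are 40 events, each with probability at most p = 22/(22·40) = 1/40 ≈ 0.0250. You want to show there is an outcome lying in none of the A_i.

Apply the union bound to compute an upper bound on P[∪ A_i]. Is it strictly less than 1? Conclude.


Union bound: P[∪_{i=1}^{40} A_i] ≤ Σ_i P[A_i] ≤ 40·p = 40·(1/40) = 1.
Numerically: 1 ≈ 1.0000.
Is 1 < 1? NO.
Since the bound 1 is ≥ 1, the union bound is uninformative here; it does NOT by itself certify existence.

40·p = 1 ≈ 1.0000; existence NOT certified by the union bound.


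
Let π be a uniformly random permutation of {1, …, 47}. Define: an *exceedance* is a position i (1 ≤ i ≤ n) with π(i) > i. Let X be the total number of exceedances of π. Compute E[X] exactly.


Write X = Σ_{i=1}^{47} X_i, where X_i = 1_{π(i) > i}.
For each fixed i, π(i) is uniform over {1, …, 47} (marginal of a uniform permutation), so P[π(i) > i] = (n − i)/n. Summing: Σ_{i=1}^{47} (n − i)/n = (0 + 1 + … + 46)/47 = 47(47 − 1)/(2·47) = (47 − 1)/2.
Hence E[X] = Σ_{i=1}^{47} (47 − i)/47 = 23 ≈ 23.000.

E[X] = 23 = 23.000.


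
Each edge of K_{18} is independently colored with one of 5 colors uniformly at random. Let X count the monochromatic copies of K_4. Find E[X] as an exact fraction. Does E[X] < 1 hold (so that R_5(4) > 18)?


E[X] = C(18, 4) · 5^{1 − 6} = 3060 · 5^{−5} = 3060/3125.
As a reduced fraction: E[X] = 612/625 ≈ 0.9792000.
Is E[X] < 1? YES.
Since E[X] < 1, there exists a 5-coloring of K_{18} with no monochromatic K_4; hence R_5(4) > 18.

E[X] = 612/625 ≈ 0.9792000; E[X] < 1, so R_5(4) > 18.


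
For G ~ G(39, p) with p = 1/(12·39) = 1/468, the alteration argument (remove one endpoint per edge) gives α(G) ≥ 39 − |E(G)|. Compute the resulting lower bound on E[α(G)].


E[|E(G)|] = C(39, 2)·p = 741 · (1/468) = 19/12.
E[α(G)] ≥ n − E[|E(G)|] = 39 − 19/12 = 449/12.
Numerically: ≈ 37.4167.
(This is only a lower bound; the true E[α(G)] may be larger.)

E[α(G)] ≥ 449/12 ≈ 37.4167.


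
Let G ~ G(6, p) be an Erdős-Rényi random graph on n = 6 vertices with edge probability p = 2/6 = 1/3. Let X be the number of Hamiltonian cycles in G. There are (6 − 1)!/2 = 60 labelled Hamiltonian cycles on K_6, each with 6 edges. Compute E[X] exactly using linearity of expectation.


K_6 has (6 − 1)!/2 = 60 labelled Hamiltonian cycles.
For each such Hamiltonian cycle H, let X_H = 1 if all 6 edges of H are present in G. Then P[X_H = 1] = p^{6} = (1/3)^{6} = 1/729.
By linearity: E[X] = Σ_H E[X_H] = 60 · p^{6} = 60 · 1/729 = 20/243.
Numerically: E[X] ≈ 0.0823.

E[X] = 60 · (1/3)^{6} = 20/243 ≈ 0.0823.


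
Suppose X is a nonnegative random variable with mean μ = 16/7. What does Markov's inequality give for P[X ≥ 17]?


μ = E[X] = 16/7, a = 17.
Markov: P[X ≥ 17] ≤ μ/a = (16/7)/17 = 16/119.
Numerically: ≈ 0.134.
(Since a = 17 > μ = 2.286, the bound 16/119 is < 1 and informative.)

P[X ≥ 17] ≤ 16/119 ≈ 0.134.


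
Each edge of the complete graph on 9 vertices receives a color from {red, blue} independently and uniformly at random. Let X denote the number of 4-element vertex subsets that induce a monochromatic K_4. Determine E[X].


Let X = Σ_S X_S over the C(9, 4) = 126 subsets S of size 4, where X_S = 1 if the K_4 on S is monochromatic.
For a fixed S, the K_4 on S has C(4, 2) = 6 edges. P[all 6 edges red] = (1/2)^6, and likewise for blue, so P[monochromatic] = 2·(1/2)^6 = 2^{1 − 6} = 1/32.
By linearity of expectation: E[X] = C(9, 4) · 2^{1 − 6} = 126 · 1/32 = 63/16.
Numerically: E[X] ≈ 3.93750.

E[X] = C(9,4)·2^(1−C(4,2)) = 63/16 ≈ 3.93750.


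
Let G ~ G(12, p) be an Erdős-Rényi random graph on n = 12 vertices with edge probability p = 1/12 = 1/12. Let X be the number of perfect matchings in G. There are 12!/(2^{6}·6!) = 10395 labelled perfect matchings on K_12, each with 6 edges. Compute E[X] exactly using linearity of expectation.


K_12 has 12!/(2^{6}·6!) = 10395 labelled perfect matchings.
For each such perfect matching H, let X_H = 1 if all 6 edges of H are present in G. Then P[X_H = 1] = p^{6} = (1/12)^{6} = 1/2985984.
Summing the indicators: E[X] = Σ_H E[X_H] = 10395 · p^{6} = 10395 · 1/2985984 = 385/110592.
Numerically: E[X] ≈ 0.00348126.

E[X] = 10395 · (1/12)^{6} = 385/110592 ≈ 0.00348126.


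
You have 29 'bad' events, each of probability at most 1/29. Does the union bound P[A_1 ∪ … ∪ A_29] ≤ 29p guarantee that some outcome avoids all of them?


Union bound: P[∪_{i=1}^{29} A_i] ≤ Σ_i P[A_i] ≤ 29·p = 29·(1/29) = 1.
Numerically: 1 ≈ 1.0000000.
Is 1 < 1? NO.
Since the bound 1 is ≥ 1, the union bound is uninformative here; it does NOT by itself certify existence.

29·p = 1 ≈ 1.0000000; existence NOT certified by the union bound.


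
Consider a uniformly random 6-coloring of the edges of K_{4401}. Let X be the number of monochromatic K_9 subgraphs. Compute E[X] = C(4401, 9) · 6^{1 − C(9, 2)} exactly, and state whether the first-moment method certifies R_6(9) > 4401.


E[X] = C(4401, 9) · 6^{1 − 36} = 1692951372410676096134752050 · 6^{−35} = 1692951372410676096134752050/1719070799748422591028658176.
As a reduced fraction: E[X] = 282158562068446016022458675/286511799958070431838109696 ≈ 0.9848.
Is E[X] < 1? YES.
Since E[X] < 1, there exists a 6-coloring of K_{4401} with no monochromatic K_9; hence R_6(9) > 4401.

E[X] = 282158562068446016022458675/286511799958070431838109696 ≈ 0.9848; E[X] < 1, so R_6(9) > 4401.


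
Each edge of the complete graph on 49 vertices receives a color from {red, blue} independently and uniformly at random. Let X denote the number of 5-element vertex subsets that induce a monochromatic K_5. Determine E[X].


Let X = Σ_S X_S over the C(49, 5) = 1906884 subsets S of size 5, where X_S = 1 if the K_5 on S is monochromatic.
For a fixed S, the K_5 on S has C(5, 2) = 10 edges. P[all 10 edges red] = (1/2)^10, and likewise for blue, so P[monochromatic] = 2·(1/2)^10 = 2^{1 − 10} = 1/512.
Summing: E[X] = C(49, 5) · 2^{1 − 10} = 1906884 · 1/512 = 476721/128.
Numerically: E[X] ≈ 3724.38281.

E[X] = C(49,5)·2^(1−C(5,2)) = 476721/128 ≈ 3724.38281.


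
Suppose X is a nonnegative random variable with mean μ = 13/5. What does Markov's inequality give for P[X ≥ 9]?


μ = E[X] = 13/5, a = 9.
Markov: P[X ≥ 9] ≤ μ/a = (13/5)/9 = 13/45.
Numerically: ≈ 0.289.
(Since a = 9 > μ = 2.600, the bound 13/45 is < 1 and informative.)

P[X ≥ 9] ≤ 13/45 ≈ 0.289.


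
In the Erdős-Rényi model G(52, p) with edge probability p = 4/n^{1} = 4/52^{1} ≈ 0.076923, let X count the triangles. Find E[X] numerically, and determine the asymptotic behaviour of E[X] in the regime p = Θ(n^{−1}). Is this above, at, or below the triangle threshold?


Number of potential triangles: C(52, 3) = 22100.
Each occurs with probability p³ ≈ (0.076923)³ ≈ 4.5516614e-04.
By linearity: E[X] = C(52, 3)·p³ ≈ 22100 · 4.5516614e-04 ≈ 10.05917.
Here α = 1, so p = 4/n is exactly at the triangle threshold p ~ 1/n. Asymptotically E[X] → c³/6 = 4³/6 = 32/3 ≈ 10.66667, a bounded constant. In this regime the triangle count is asymptotically Poisson(c³/6).

E[X] ≈ 10.05917; in regime p = Θ(1/n^{1}) E[X] stays bounded (at the triangle threshold p ~ 1/n).


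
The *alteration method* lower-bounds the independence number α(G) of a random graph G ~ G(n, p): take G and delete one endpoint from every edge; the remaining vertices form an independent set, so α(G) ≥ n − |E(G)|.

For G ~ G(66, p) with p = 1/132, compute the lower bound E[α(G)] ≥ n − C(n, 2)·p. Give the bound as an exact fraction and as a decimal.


E[|E(G)|] = C(66, 2)·p = 2145 · (1/132) = 65/4.
E[α(G)] ≥ n − E[|E(G)|] = 66 − 65/4 = 199/4.
Numerically: ≈ 49.750000.
(This is only a lower bound; the true E[α(G)] may be larger.)

E[α(G)] ≥ 199/4 ≈ 49.750000.


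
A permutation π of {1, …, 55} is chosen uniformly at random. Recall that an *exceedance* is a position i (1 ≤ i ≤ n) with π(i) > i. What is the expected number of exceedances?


Write X = Σ_{i=1}^{55} X_i, where X_i = 1_{π(i) > i}.
For each fixed i, π(i) is uniform over {1, …, 55} (marginal of a uniform permutation), so P[π(i) > i] = (n − i)/n. Summing: Σ_{i=1}^{55} (n − i)/n = (0 + 1 + … + 54)/55 = 55(55 − 1)/(2·55) = (55 − 1)/2.
Hence E[X] = Σ_{i=1}^{55} (55 − i)/55 = 27 ≈ 27.000000.

E[X] = 27 = 27.000000.


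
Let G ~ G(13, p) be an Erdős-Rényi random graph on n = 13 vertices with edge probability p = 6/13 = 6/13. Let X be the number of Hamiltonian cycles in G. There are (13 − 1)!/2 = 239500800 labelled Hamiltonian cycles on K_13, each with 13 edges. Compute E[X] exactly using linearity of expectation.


K_13 has (13 − 1)!/2 = 239500800 labelled Hamiltonian cycles.
For each such Hamiltonian cycle H, let X_H = 1 if all 13 edges of H are present in G. Then P[X_H = 1] = p^{13} = (6/13)^{13} = 13060694016/302875106592253.
By linearity: E[X] = Σ_H E[X_H] = 239500800 · p^{13} = 239500800 · 13060694016/302875106592253 = 3128046665387212800/302875106592253.
Numerically: E[X] ≈ 1.03e+04.

E[X] = 239500800 · (6/13)^{13} = 3128046665387212800/302875106592253 ≈ 1.03e+04.


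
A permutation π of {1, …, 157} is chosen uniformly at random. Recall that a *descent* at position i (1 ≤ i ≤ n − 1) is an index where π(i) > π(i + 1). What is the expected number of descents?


Write X = Σ X_I over i = 1, …, 156, with X_I the indicator of one descent.
There are 156 indicators.
For each fixed i, the pair (π(i), π(i+1)) is a uniformly random ordered pair of distinct values from {1, …, 157}; by symmetry P[π(i) > π(i+1)] = 1/2.
By linearity: E[X] = 156 · (1/2) = (157 − 1) · (1/2) = 78 ≈ 78.0000.

E[X] = 78 = 78.0000.


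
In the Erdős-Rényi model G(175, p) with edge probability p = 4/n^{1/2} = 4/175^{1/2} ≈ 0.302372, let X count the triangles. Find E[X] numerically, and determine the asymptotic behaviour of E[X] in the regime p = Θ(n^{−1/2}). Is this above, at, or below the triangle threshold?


Number of potential triangles: C(175, 3) = 877975.
Each occurs with probability p³ ≈ (0.302372)³ ≈ 2.76454015e-02.
By linearity: E[X] = C(175, 3)·p³ ≈ 877975 · 2.76454015e-02 ≈ 24271.971342.
Since α = 1/2 < 1, p = c/n^{1/2} ≫ 1/n is above the triangle threshold p ~ 1/n. Asymptotically E[X] ~ (c³/6)·n^{3(1−α)} = (4³/6)·n^{1.5} → ∞; triangles are abundant w.h.p.

E[X] ≈ 24271.971342; in regime p = Θ(1/n^{1/2}) E[X] diverges (above the triangle threshold p ~ 1/n).


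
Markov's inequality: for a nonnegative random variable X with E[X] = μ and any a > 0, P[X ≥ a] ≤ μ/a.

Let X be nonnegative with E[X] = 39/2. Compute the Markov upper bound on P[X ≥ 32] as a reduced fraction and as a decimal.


μ = E[X] = 39/2, a = 32.
Markov: P[X ≥ 32] ≤ μ/a = (39/2)/32 = 39/64.
Numerically: ≈ 0.60938.
(Since a = 32 > μ = 19.50000, the bound 39/64 is < 1 and informative.)

P[X ≥ 32] ≤ 39/64 ≈ 0.60938.


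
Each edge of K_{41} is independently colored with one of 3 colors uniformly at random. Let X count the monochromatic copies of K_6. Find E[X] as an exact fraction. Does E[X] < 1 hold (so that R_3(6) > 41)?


E[X] = C(41, 6) · 3^{1 − 15} = 4496388 · 3^{−14} = 4496388/4782969.
As a reduced fraction: E[X] = 1498796/1594323 ≈ 0.940.
Is E[X] < 1? YES.
Since E[X] < 1, there exists a 3-coloring of K_{41} with no monochromatic K_6; hence R_3(6) > 41.

E[X] = 1498796/1594323 ≈ 0.940; E[X] < 1, so R_3(6) > 41.


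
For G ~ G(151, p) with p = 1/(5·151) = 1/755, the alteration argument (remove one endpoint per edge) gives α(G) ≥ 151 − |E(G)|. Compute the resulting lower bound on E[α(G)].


E[|E(G)|] = C(151, 2)·p = 11325 · (1/755) = 15.
E[α(G)] ≥ n − E[|E(G)|] = 151 − 15 = 136.
Numerically: ≈ 136.000000.
(This is only a lower bound; the true E[α(G)] may be larger.)

E[α(G)] ≥ 136 ≈ 136.000000.


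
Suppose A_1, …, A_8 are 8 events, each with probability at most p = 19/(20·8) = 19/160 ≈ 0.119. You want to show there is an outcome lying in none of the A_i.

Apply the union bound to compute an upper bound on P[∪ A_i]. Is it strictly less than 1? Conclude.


Union bound: P[∪_{i=1}^{8} A_i] ≤ Σ_i P[A_i] ≤ 8·p = 8·(19/160) = 19/20.
Numerically: 19/20 ≈ 0.950.
Is 19/20 < 1? YES.
Since P[∪ A_i] ≤ 19/20 < 1, the complement has P[∩ A_i^c] ≥ 1 − 19/20 = 1/20 > 0, so some outcome avoids every A_i.

8·p = 19/20 ≈ 0.950; existence CERTIFIED by the union bound.


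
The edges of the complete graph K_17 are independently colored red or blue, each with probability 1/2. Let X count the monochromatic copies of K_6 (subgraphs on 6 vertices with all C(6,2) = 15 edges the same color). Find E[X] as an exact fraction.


Let X = Σ_S X_S over the C(17, 6) = 12376 subsets S of size 6, where X_S = 1 if the K_6 on S is monochromatic.
For a fixed S, the K_6 on S has C(6, 2) = 15 edges. P[all 15 edges red] = (1/2)^15, and likewise for blue, so P[monochromatic] = 2·(1/2)^15 = 2^{1 − 15} = 1/16384.
By linearity of expectation: E[X] = C(17, 6) · 2^{1 − 15} = 12376 · 1/16384 = 1547/2048.
Numerically: E[X] ≈ 0.7554.

E[X] = C(17,6)·2^(1−C(6,2)) = 1547/2048 ≈ 0.7554.


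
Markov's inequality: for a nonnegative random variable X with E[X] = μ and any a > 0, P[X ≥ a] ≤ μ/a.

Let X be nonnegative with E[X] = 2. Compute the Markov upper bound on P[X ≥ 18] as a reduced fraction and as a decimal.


μ = E[X] = 2, a = 18.
Markov: P[X ≥ 18] ≤ μ/a = (2)/18 = 1/9.
Numerically: ≈ 0.1111.
(Since a = 18 > μ = 2.0000, the bound 1/9 is < 1 and informative.)

P[X ≥ 18] ≤ 1/9 ≈ 0.1111.


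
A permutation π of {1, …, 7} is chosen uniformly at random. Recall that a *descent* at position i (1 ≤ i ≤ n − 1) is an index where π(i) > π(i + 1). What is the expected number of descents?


Write X = Σ X_I over i = 1, …, 6, with X_I the indicator of one descent.
There are 6 indicators.
For each fixed i, the pair (π(i), π(i+1)) is a uniformly random ordered pair of distinct values from {1, …, 7}; by symmetry P[π(i) > π(i+1)] = 1/2.
By linearity: E[X] = 6 · (1/2) = (7 − 1) · (1/2) = 3 ≈ 3.000000.

E[X] = 3 = 3.000000.


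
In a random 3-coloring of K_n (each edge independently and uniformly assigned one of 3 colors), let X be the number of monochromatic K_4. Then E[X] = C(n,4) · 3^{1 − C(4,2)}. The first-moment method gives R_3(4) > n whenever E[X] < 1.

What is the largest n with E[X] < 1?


We need C(n, 4) · 3^{1 − 6} < 1, i.e. C(n, 4) < 3^{6 − 1} = 243.
Check values of n near the boundary:
  n = 8: C(8, 4) = 70; 70 < 243? YES
  n = 9: C(9, 4) = 126; 126 < 243? YES
  n = 10: C(10, 4) = 210; 210 < 243? YES
  n = 11: C(11, 4) = 330; 330 < 243? NO
The largest n with C(n, 4) < 243 is n = 10 (where E[X] = 70/81 ≈ 0.8642). Hence R_3(4) > 10, i.e. R_3(4) ≥ 11.

Largest n = 10; hence R_3(4) > 10.


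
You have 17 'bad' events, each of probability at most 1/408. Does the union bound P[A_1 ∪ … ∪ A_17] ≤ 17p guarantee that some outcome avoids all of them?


Union bound: P[∪_{i=1}^{17} A_i] ≤ Σ_i P[A_i] ≤ 17·p = 17·(1/408) = 1/24.
Numerically: 1/24 ≈ 0.0416667.
Is 1/24 < 1? YES.
Since P[∪ A_i] ≤ 1/24 < 1, the complement has P[∩ A_i^c] ≥ 1 − 1/24 = 23/24 > 0, so some outcome avoids every A_i.

17·p = 1/24 ≈ 0.0416667; existence CERTIFIED by the union bound.


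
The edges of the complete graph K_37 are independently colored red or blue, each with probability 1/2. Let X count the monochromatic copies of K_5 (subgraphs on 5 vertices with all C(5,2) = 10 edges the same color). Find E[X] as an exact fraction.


Let X = Σ_S X_S over the C(37, 5) = 435897 subsets S of size 5, where X_S = 1 if the K_5 on S is monochromatic.
For a fixed S, the K_5 on S has C(5, 2) = 10 edges. P[all 10 edges red] = (1/2)^10, and likewise for blue, so P[monochromatic] = 2·(1/2)^10 = 2^{1 − 10} = 1/512.
Summing: E[X] = C(37, 5) · 2^{1 − 10} = 435897 · 1/512 = 435897/512.
Numerically: E[X] ≈ 851.361.

E[X] = C(37,5)·2^(1−C(5,2)) = 435897/512 ≈ 851.361.


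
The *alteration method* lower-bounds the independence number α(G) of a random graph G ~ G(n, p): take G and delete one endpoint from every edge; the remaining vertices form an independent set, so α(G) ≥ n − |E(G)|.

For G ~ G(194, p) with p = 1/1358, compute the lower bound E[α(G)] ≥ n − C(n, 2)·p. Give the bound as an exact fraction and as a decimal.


E[|E(G)|] = C(194, 2)·p = 18721 · (1/1358) = 193/14.
E[α(G)] ≥ n − E[|E(G)|] = 194 − 193/14 = 2523/14.
Numerically: ≈ 180.2143.
(This is only a lower bound; the true E[α(G)] may be larger.)

E[α(G)] ≥ 2523/14 ≈ 180.2143.


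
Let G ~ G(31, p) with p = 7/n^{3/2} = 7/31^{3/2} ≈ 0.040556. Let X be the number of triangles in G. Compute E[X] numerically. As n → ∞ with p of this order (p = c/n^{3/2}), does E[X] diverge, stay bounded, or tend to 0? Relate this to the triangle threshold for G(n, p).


Number of potential triangles: C(31, 3) = 4495.
Each occurs with probability p³ ≈ (0.040556)³ ≈ 6.6706246e-05.
By linearity: E[X] = C(31, 3)·p³ ≈ 4495 · 6.6706246e-05 ≈ 0.29984.
Since α = 3/2 > 1, p = c/n^{3/2} = o(1/n) is below the triangle threshold p ~ 1/n. Asymptotically E[X] ~ (c³/6)·n^{3(1−α)} = (7³/6)·n^{-1.5} → 0, so by Markov's inequality G has no triangles w.h.p.

E[X] ≈ 0.29984; in regime p = Θ(1/n^{3/2}) E[X] tends to 0 (below the triangle threshold p ~ 1/n).


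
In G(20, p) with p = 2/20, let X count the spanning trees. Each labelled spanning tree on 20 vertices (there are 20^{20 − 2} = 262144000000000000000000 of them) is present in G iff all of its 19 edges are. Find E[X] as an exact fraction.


K_20 has 20^{20 − 2} = 262144000000000000000000 labelled spanning trees.
For each such spanning tree H, let X_H = 1 if all 19 edges of H are present in G. Then P[X_H = 1] = p^{19} = (1/10)^{19} = 1/10000000000000000000.
By linearity of expectation: E[X] = Σ_H E[X_H] = 262144000000000000000000 · p^{19} = 262144000000000000000000 · 1/10000000000000000000 = 131072/5.
Numerically: E[X] ≈ 2.621e+04.

E[X] = 262144000000000000000000 · (1/10)^{19} = 131072/5 ≈ 2.621e+04.


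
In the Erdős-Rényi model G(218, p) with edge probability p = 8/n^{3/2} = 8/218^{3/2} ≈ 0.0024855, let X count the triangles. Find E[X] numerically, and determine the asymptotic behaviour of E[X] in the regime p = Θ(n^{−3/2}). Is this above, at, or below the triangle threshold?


Number of potential triangles: C(218, 3) = 1703016.
Each occurs with probability p³ ≈ (0.0024855)³ ≈ 1.5353795e-08.
By linearity: E[X] = C(218, 3)·p³ ≈ 1703016 · 1.5353795e-08 ≈ 0.02615.
Since α = 3/2 > 1, p = c/n^{3/2} = o(1/n) is below the triangle threshold p ~ 1/n. Asymptotically E[X] ~ (c³/6)·n^{3(1−α)} = (8³/6)·n^{-1.5} → 0, so by Markov's inequality G has no triangles w.h.p.

E[X] ≈ 0.02615; in regime p = Θ(1/n^{3/2}) E[X] tends to 0 (below the triangle threshold p ~ 1/n).


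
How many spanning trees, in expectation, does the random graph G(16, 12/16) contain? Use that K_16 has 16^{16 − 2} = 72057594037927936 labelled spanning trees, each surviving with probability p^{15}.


K_16 has 16^{16 − 2} = 72057594037927936 labelled spanning trees.
For each such spanning tree H, let X_H = 1 if all 15 edges of H are present in G. Then P[X_H = 1] = p^{15} = (3/4)^{15} = 14348907/1073741824.
By linearity: E[X] = Σ_H E[X_H] = 72057594037927936 · p^{15} = 72057594037927936 · 14348907/1073741824 = 962938848411648.
Numerically: E[X] ≈ 9.62939e+14.

E[X] = 72057594037927936 · (3/4)^{15} = 962938848411648 ≈ 9.62939e+14.


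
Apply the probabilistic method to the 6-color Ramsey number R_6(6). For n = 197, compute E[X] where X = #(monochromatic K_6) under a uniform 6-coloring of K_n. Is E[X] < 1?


E[X] = C(197, 6) · 6^{1 − 15} = 75176946208 · 6^{−14} = 75176946208/78364164096.
As a reduced fraction: E[X] = 2349279569/2448880128 ≈ 0.9593.
Is E[X] < 1? YES.
Since E[X] < 1, there exists a 6-coloring of K_{197} with no monochromatic K_6; hence R_6(6) > 197.

E[X] = 2349279569/2448880128 ≈ 0.9593; E[X] < 1, so R_6(6) > 197.


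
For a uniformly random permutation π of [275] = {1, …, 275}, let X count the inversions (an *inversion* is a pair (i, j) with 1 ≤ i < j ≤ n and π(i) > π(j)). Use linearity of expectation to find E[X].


Write X = Σ X_I over the C(275, 2) = 37675 pairs i < j, with X_I the indicator of one inversion.
There are 37675 indicators.
For each fixed pair i < j, the values π(i) and π(j) are two distinct elements of {1, …, 275} in uniformly random order; by symmetry P[π(i) > π(j)] = 1/2.
By linearity: E[X] = 37675 · (1/2) = C(275, 2) · (1/2) = 37675/2 = 37675/2 ≈ 18837.5000.

E[X] = 37675/2 = 18837.5000.


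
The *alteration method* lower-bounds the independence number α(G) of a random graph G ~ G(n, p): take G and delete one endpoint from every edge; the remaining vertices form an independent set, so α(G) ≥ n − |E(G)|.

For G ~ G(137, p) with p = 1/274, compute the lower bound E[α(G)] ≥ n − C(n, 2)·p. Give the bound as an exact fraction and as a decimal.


E[|E(G)|] = C(137, 2)·p = 9316 · (1/274) = 34.
E[α(G)] ≥ n − E[|E(G)|] = 137 − 34 = 103.
Numerically: ≈ 103.0000.
(This is only a lower bound; the true E[α(G)] may be larger.)

E[α(G)] ≥ 103 ≈ 103.0000.


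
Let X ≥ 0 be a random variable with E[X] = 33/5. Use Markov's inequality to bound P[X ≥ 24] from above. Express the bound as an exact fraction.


μ = E[X] = 33/5, a = 24.
Markov: P[X ≥ 24] ≤ μ/a = (33/5)/24 = 11/40.
Numerically: ≈ 0.275.
(Since a = 24 > μ = 6.600, the bound 11/40 is < 1 and informative.)

P[X ≥ 24] ≤ 11/40 ≈ 0.275.


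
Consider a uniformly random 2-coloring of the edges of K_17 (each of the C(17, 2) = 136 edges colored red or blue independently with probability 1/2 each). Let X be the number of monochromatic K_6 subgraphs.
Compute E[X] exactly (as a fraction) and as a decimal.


Let X = Σ_S X_S over the C(17, 6) = 12376 subsets S of size 6, where X_S = 1 if the K_6 on S is monochromatic.
For a fixed S, the K_6 on S has C(6, 2) = 15 edges. P[all 15 edges red] = (1/2)^15, and likewise for blue, so P[monochromatic] = 2·(1/2)^15 = 2^{1 − 15} = 1/16384.
Summing: E[X] = C(17, 6) · 2^{1 − 15} = 12376 · 1/16384 = 1547/2048.
Numerically: E[X] ≈ 0.755371.

E[X] = C(17,6)·2^(1−C(6,2)) = 1547/2048 ≈ 0.755371.


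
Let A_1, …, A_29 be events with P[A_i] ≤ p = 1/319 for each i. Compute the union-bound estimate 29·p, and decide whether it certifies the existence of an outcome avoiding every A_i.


Union bound: P[∪_{i=1}^{29} A_i] ≤ Σ_i P[A_i] ≤ 29·p = 29·(1/319) = 1/11.
Numerically: 1/11 ≈ 0.0909.
Is 1/11 < 1? YES.
Since P[∪ A_i] ≤ 1/11 < 1, the complement has P[∩ A_i^c] ≥ 1 − 1/11 = 10/11 > 0, so some outcome avoids every A_i.

29·p = 1/11 ≈ 0.0909; existence CERTIFIED by the union bound.


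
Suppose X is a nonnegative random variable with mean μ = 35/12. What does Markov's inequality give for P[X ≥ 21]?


μ = E[X] = 35/12, a = 21.
Markov: P[X ≥ 21] ≤ μ/a = (35/12)/21 = 5/36.
Numerically: ≈ 0.139.
(Since a = 21 > μ = 2.917, the bound 5/36 is < 1 and informative.)

P[X ≥ 21] ≤ 5/36 ≈ 0.139.


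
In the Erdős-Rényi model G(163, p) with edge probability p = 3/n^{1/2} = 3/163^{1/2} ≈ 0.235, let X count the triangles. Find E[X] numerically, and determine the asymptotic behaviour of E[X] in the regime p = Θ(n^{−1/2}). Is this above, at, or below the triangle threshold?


Number of potential triangles: C(163, 3) = 708561.
Each occurs with probability p³ ≈ (0.235)³ ≈ 1.297425e-02.
By linearity: E[X] = C(163, 3)·p³ ≈ 708561 · 1.297425e-02 ≈ 9193.0496.
Since α = 1/2 < 1, p = c/n^{1/2} ≫ 1/n is above the triangle threshold p ~ 1/n. Asymptotically E[X] ~ (c³/6)·n^{3(1−α)} = (3³/6)·n^{1.5} → ∞; triangles are abundant w.h.p.

E[X] ≈ 9193.0496; in regime p = Θ(1/n^{1/2}) E[X] diverges (above the triangle threshold p ~ 1/n).


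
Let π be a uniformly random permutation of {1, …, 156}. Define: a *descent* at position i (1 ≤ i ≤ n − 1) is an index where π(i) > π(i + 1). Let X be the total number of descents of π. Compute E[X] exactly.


Write X = Σ X_I over i = 1, …, 155, with X_I the indicator of one descent.
There are 155 indicators.
For each fixed i, the pair (π(i), π(i+1)) is a uniformly random ordered pair of distinct values from {1, …, 156}; by symmetry P[π(i) > π(i+1)] = 1/2.
By linearity: E[X] = 155 · (1/2) = (156 − 1) · (1/2) = 155/2 ≈ 77.5000.

E[X] = 155/2 = 77.5000.


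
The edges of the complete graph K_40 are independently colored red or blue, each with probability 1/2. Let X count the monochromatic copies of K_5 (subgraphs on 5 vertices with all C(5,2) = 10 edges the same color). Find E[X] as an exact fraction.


Let X = Σ_S X_S over the C(40, 5) = 658008 subsets S of size 5, where X_S = 1 if the K_5 on S is monochromatic.
For a fixed S, the K_5 on S has C(5, 2) = 10 edges. P[all 10 edges red] = (1/2)^10, and likewise for blue, so P[monochromatic] = 2·(1/2)^10 = 2^{1 − 10} = 1/512.
By linearity of expectation: E[X] = C(40, 5) · 2^{1 − 10} = 658008 · 1/512 = 82251/64.
Numerically: E[X] ≈ 1285.171875.

E[X] = C(40,5)·2^(1−C(5,2)) = 82251/64 ≈ 1285.171875.


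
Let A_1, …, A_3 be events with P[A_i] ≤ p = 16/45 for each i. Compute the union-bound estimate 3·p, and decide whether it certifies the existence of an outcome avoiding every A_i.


Union bound: P[∪_{i=1}^{3} A_i] ≤ Σ_i P[A_i] ≤ 3·p = 3·(16/45) = 16/15.
Numerically: 16/15 ≈ 1.0667.
Is 16/15 < 1? NO.
Since the bound 16/15 is ≥ 1, the union bound is uninformative here; it does NOT by itself certify existence.

3·p = 16/15 ≈ 1.0667; existence NOT certified by the union bound.


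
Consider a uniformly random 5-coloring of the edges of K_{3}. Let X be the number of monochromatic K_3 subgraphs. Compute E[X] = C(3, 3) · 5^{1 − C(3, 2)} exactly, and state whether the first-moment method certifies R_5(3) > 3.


E[X] = C(3, 3) · 5^{1 − 3} = 1 · 5^{−2} = 1/25.
As a reduced fraction: E[X] = 1/25 ≈ 0.0400000.
Is E[X] < 1? YES.
Since E[X] < 1, there exists a 5-coloring of K_{3} with no monochromatic K_3; hence R_5(3) > 3.

E[X] = 1/25 ≈ 0.0400000; E[X] < 1, so R_5(3) > 3.


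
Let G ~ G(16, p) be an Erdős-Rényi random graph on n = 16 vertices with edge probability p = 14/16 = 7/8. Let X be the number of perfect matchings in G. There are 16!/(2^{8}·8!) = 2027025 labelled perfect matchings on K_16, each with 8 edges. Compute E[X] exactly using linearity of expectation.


K_16 has 16!/(2^{8}·8!) = 2027025 labelled perfect matchings.
For each such perfect matching H, let X_H = 1 if all 8 edges of H are present in G. Then P[X_H = 1] = p^{8} = (7/8)^{8} = 5764801/16777216.
By linearity: E[X] = Σ_H E[X_H] = 2027025 · p^{8} = 2027025 · 5764801/16777216 = 11685395747025/16777216.
Numerically: E[X] ≈ 6.97e+05.

E[X] = 2027025 · (7/8)^{8} = 11685395747025/16777216 ≈ 6.97e+05.


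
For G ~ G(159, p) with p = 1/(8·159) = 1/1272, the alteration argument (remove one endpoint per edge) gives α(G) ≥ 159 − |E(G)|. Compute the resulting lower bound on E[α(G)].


E[|E(G)|] = C(159, 2)·p = 12561 · (1/1272) = 79/8.
E[α(G)] ≥ n − E[|E(G)|] = 159 − 79/8 = 1193/8.
Numerically: ≈ 149.125000.
(This is only a lower bound; the true E[α(G)] may be larger.)

E[α(G)] ≥ 1193/8 ≈ 149.125000.


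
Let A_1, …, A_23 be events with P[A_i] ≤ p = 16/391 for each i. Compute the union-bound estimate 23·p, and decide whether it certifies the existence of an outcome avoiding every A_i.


Union bound: P[∪_{i=1}^{23} A_i] ≤ Σ_i P[A_i] ≤ 23·p = 23·(16/391) = 16/17.
Numerically: 16/17 ≈ 0.9411765.
Is 16/17 < 1? YES.
Since P[∪ A_i] ≤ 16/17 < 1, the complement has P[∩ A_i^c] ≥ 1 − 16/17 = 1/17 > 0, so some outcome avoids every A_i.

23·p = 16/17 ≈ 0.9411765; existence CERTIFIED by the union bound.


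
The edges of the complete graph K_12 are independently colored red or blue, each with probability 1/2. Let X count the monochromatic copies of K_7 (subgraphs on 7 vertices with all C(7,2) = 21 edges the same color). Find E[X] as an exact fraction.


Let X = Σ_S X_S over the C(12, 7) = 792 subsets S of size 7, where X_S = 1 if the K_7 on S is monochromatic.
For a fixed S, the K_7 on S has C(7, 2) = 21 edges. P[all 21 edges red] = (1/2)^21, and likewise for blue, so P[monochromatic] = 2·(1/2)^21 = 2^{1 − 21} = 1/1048576.
By linearity: E[X] = C(12, 7) · 2^{1 − 21} = 792 · 1/1048576 = 99/131072.
Numerically: E[X] ≈ 0.0008.

E[X] = C(12,7)·2^(1−C(7,2)) = 99/131072 ≈ 0.0008.


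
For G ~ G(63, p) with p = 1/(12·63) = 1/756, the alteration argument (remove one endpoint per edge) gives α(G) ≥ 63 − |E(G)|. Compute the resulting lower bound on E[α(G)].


E[|E(G)|] = C(63, 2)·p = 1953 · (1/756) = 31/12.
E[α(G)] ≥ n − E[|E(G)|] = 63 − 31/12 = 725/12.
Numerically: ≈ 60.4167.
(This is only a lower bound; the true E[α(G)] may be larger.)

E[α(G)] ≥ 725/12 ≈ 60.4167.


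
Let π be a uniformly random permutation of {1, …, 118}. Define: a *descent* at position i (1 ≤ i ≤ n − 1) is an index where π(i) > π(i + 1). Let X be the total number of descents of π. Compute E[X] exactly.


Write X = Σ X_I over i = 1, …, 117, with X_I the indicator of one descent.
There are 117 indicators.
For each fixed i, the pair (π(i), π(i+1)) is a uniformly random ordered pair of distinct values from {1, …, 118}; by symmetry P[π(i) > π(i+1)] = 1/2.
By linearity: E[X] = 117 · (1/2) = (118 − 1) · (1/2) = 117/2 ≈ 58.500.

E[X] = 117/2 = 58.500.


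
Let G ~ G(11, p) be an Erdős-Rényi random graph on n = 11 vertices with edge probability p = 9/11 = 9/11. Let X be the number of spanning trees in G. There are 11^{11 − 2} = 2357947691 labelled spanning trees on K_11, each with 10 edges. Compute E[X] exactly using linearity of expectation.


K_11 has 11^{11 − 2} = 2357947691 labelled spanning trees.
For each such spanning tree H, let X_H = 1 if all 10 edges of H are present in G. Then P[X_H = 1] = p^{10} = (9/11)^{10} = 3486784401/25937424601.
By linearity: E[X] = Σ_H E[X_H] = 2357947691 · p^{10} = 2357947691 · 3486784401/25937424601 = 3486784401/11.
Numerically: E[X] ≈ 3.1698e+08.

E[X] = 2357947691 · (9/11)^{10} = 3486784401/11 ≈ 3.1698e+08.


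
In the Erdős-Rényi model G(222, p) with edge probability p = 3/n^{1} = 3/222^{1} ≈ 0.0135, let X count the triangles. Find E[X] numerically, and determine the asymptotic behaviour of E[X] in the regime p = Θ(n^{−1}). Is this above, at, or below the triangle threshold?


Number of potential triangles: C(222, 3) = 1798940.
Each occurs with probability p³ ≈ (0.0135)³ ≈ 2.46777e-06.
By linearity: E[X] = C(222, 3)·p³ ≈ 1798940 · 2.46777e-06 ≈ 4.439.
Here α = 1, so p = 3/n is exactly at the triangle threshold p ~ 1/n. Asymptotically E[X] → c³/6 = 3³/6 = 9/2 ≈ 4.500, a bounded constant. In this regime the triangle count is asymptotically Poisson(c³/6).

E[X] ≈ 4.439; in regime p = Θ(1/n^{1}) E[X] stays bounded (at the triangle threshold p ~ 1/n).


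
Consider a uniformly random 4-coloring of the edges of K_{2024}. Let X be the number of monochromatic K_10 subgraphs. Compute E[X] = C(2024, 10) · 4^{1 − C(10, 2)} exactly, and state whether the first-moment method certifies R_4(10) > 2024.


E[X] = C(2024, 10) · 4^{1 − 45} = 310936101848269937576192656 · 4^{−44} = 310936101848269937576192656/309485009821345068724781056.
As a reduced fraction: E[X] = 19433506365516871098512041/19342813113834066795298816 ≈ 1.00469.
Is E[X] < 1? NO.
Since E[X] ≥ 1, the first-moment bound is inconclusive at n = 2024; it does NOT by itself certify R_4(10) > 2024.

E[X] = 19433506365516871098512041/19342813113834066795298816 ≈ 1.00469; E[X] ≥ 1; first-moment method inconclusive here.


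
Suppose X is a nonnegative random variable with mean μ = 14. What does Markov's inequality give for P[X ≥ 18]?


μ = E[X] = 14, a = 18.
Markov: P[X ≥ 18] ≤ μ/a = (14)/18 = 7/9.
Numerically: ≈ 0.777778.
(Since a = 18 > μ = 14.000000, the bound 7/9 is < 1 and informative.)

P[X ≥ 18] ≤ 7/9 ≈ 0.777778.


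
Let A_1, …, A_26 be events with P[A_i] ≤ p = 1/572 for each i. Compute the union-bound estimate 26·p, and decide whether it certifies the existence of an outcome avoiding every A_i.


Union bound: P[∪_{i=1}^{26} A_i] ≤ Σ_i P[A_i] ≤ 26·p = 26·(1/572) = 1/22.
Numerically: 1/22 ≈ 0.045455.
Is 1/22 < 1? YES.
Since P[∪ A_i] ≤ 1/22 < 1, the complement has P[∩ A_i^c] ≥ 1 − 1/22 = 21/22 > 0, so some outcome avoids every A_i.

26·p = 1/22 ≈ 0.045455; existence CERTIFIED by the union bound.


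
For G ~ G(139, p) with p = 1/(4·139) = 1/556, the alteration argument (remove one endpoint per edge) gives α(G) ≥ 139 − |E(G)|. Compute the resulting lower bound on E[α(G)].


E[|E(G)|] = C(139, 2)·p = 9591 · (1/556) = 69/4.
E[α(G)] ≥ n − E[|E(G)|] = 139 − 69/4 = 487/4.
Numerically: ≈ 121.750.
(This is only a lower bound; the true E[α(G)] may be larger.)

E[α(G)] ≥ 487/4 ≈ 121.750.


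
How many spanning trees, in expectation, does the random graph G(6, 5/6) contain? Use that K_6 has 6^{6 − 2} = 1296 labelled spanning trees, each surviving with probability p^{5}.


K_6 has 6^{6 − 2} = 1296 labelled spanning trees.
For each such spanning tree H, let X_H = 1 if all 5 edges of H are present in G. Then P[X_H = 1] = p^{5} = (5/6)^{5} = 3125/7776.
Summing the indicators: E[X] = Σ_H E[X_H] = 1296 · p^{5} = 1296 · 3125/7776 = 3125/6.
Numerically: E[X] ≈ 521.

E[X] = 1296 · (5/6)^{5} = 3125/6 ≈ 521.


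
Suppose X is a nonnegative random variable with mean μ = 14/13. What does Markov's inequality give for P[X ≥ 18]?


μ = E[X] = 14/13, a = 18.
Markov: P[X ≥ 18] ≤ μ/a = (14/13)/18 = 7/117.
Numerically: ≈ 0.060.
(Since a = 18 > μ = 1.077, the bound 7/117 is < 1 and informative.)

P[X ≥ 18] ≤ 7/117 ≈ 0.060.


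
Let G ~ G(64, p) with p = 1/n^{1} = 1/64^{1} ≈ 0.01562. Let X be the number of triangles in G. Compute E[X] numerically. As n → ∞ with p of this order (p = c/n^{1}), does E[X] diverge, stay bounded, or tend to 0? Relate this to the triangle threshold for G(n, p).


Number of potential triangles: C(64, 3) = 41664.
Each occurs with probability p³ ≈ (0.01562)³ ≈ 3.814697e-06.
By linearity: E[X] = C(64, 3)·p³ ≈ 41664 · 3.814697e-06 ≈ 0.1589.
Here α = 1, so p = 1/n is exactly at the triangle threshold p ~ 1/n. Asymptotically E[X] → c³/6 = 1³/6 = 1/6 ≈ 0.1667, a bounded constant. In this regime the triangle count is asymptotically Poisson(c³/6).

E[X] ≈ 0.1589; in regime p = Θ(1/n^{1}) E[X] stays bounded (at the triangle threshold p ~ 1/n).


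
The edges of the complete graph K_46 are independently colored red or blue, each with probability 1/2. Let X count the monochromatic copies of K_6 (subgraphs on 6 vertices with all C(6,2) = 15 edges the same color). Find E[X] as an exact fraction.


Let X = Σ_S X_S over the C(46, 6) = 9366819 subsets S of size 6, where X_S = 1 if the K_6 on S is monochromatic.
For a fixed S, the K_6 on S has C(6, 2) = 15 edges. P[all 15 edges red] = (1/2)^15, and likewise for blue, so P[monochromatic] = 2·(1/2)^15 = 2^{1 − 15} = 1/16384.
By linearity: E[X] = C(46, 6) · 2^{1 − 15} = 9366819 · 1/16384 = 9366819/16384.
Numerically: E[X] ≈ 571.7053.

E[X] = C(46,6)·2^(1−C(6,2)) = 9366819/16384 ≈ 571.7053.


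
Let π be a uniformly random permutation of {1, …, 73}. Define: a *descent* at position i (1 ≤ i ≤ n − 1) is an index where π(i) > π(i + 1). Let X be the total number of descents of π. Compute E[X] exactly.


Write X = Σ X_I over i = 1, …, 72, with X_I the indicator of one descent.
There are 72 indicators.
For each fixed i, the pair (π(i), π(i+1)) is a uniformly random ordered pair of distinct values from {1, …, 73}; by symmetry P[π(i) > π(i+1)] = 1/2.
By linearity: E[X] = 72 · (1/2) = (73 − 1) · (1/2) = 36 ≈ 36.00000.

E[X] = 36 = 36.00000.


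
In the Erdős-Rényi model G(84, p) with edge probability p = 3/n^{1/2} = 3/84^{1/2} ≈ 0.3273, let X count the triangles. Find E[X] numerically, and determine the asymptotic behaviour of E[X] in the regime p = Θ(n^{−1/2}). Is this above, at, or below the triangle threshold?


Number of potential triangles: C(84, 3) = 95284.
Each occurs with probability p³ ≈ (0.3273)³ ≈ 3.507073e-02.
By linearity: E[X] = C(84, 3)·p³ ≈ 95284 · 3.507073e-02 ≈ 3341.6797.
Since α = 1/2 < 1, p = c/n^{1/2} ≫ 1/n is above the triangle threshold p ~ 1/n. Asymptotically E[X] ~ (c³/6)·n^{3(1−α)} = (3³/6)·n^{1.5} → ∞; triangles are abundant w.h.p.

E[X] ≈ 3341.6797; in regime p = Θ(1/n^{1/2}) E[X] diverges (above the triangle threshold p ~ 1/n).
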